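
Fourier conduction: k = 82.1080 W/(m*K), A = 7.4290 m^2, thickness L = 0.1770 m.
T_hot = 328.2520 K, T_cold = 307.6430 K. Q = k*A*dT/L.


dT = 20.6090 K
Q = 82.1080 * 7.4290 * 20.6090 / 0.1770 = 71023.0772 W

71023.0772 W


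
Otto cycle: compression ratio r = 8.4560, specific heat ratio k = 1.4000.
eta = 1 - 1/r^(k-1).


r^(k-1) = 2.3489
eta = 1 - 1/2.3489 = 0.5743 = 57.4270%

57.4270%


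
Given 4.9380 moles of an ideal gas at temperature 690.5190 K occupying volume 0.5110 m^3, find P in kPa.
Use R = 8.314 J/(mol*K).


P = nRT/V = 4.9380 * 8.314 * 690.5190 / 0.5110
= 28348.9344 / 0.5110 = 55477.3667 Pa = 55.4774 kPa

55.4774 kPa


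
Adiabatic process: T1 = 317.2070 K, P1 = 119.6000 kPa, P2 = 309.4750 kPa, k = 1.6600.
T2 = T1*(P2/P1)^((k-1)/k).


(k-1)/k = 0.3976
(P2/P1)^exp = 1.4594
T2 = 317.2070 * 1.4594 = 462.9196 K

462.9196 K


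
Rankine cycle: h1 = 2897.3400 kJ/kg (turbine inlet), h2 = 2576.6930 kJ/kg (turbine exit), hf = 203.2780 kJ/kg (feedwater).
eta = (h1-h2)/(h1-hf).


W = 320.6470 kJ/kg
Q_in = 2694.0620 kJ/kg
eta = 0.1190 = 11.9020%

eta = 11.9020%


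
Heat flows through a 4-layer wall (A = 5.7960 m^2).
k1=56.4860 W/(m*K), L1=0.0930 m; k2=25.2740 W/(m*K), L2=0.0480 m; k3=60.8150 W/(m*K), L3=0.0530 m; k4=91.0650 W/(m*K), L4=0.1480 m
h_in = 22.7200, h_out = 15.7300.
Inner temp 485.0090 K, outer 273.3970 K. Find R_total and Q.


R_conv_in = 1/(22.7200*5.7960) = 0.0076
R_1 = 0.0930/(56.4860*5.7960) = 0.0003
R_2 = 0.0480/(25.2740*5.7960) = 0.0003
R_3 = 0.0530/(60.8150*5.7960) = 0.0002
R_4 = 0.1480/(91.0650*5.7960) = 0.0003
R_conv_out = 1/(15.7300*5.7960) = 0.0110
R_total = 0.0196 K/W
Q = 211.6120 / 0.0196 = 10793.9087 W

R_total = 0.0196 K/W, Q = 10793.9087 W


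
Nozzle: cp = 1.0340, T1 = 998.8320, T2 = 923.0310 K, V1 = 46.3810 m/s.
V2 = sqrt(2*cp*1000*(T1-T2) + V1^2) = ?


dT = 75.8010 K
2*cp*1000*dT = 156756.4680
V1^2 = 2151.1972
V2 = sqrt(158907.6652) = 398.6322 m/s

398.6322 m/s


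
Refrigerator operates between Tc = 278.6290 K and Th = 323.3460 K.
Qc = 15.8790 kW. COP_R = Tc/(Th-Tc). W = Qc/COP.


COP = 278.6290 / 44.7170 = 6.2309
W = 15.8790 / 6.2309 = 2.5484 kW

COP = 6.2309, W = 2.5484 kW


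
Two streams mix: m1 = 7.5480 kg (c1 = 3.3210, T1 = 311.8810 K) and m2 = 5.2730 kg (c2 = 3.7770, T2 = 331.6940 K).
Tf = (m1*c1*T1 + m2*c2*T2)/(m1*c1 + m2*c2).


num = 14423.9502
den = 44.9830
Tf = 320.6532 K

320.6532 K


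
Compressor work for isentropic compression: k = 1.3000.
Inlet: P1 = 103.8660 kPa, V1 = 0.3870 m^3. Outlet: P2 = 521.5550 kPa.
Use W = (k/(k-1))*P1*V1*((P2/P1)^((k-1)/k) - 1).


(k-1)/k = 0.2308
(P2/P1)^exp = 1.4512
W = 4.3333 * 103.8660 * 0.3870 * (1.4512 - 1) = 78.5926 kJ

78.5926 kJ


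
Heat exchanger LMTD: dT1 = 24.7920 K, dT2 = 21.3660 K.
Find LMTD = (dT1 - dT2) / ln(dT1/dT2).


dT1/dT2 = 1.1603
ln(dT1/dT2) = 0.1487
LMTD = 3.4260 / 0.1487 = 23.0366 K

23.0366 K


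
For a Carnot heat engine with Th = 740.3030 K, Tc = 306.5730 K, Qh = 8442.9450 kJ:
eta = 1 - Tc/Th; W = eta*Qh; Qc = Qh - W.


eta = 1 - 306.5730/740.3030 = 0.5859
W = 0.5859 * 8442.9450 = 4946.5672 kJ
Qc = 8442.9450 - 4946.5672 = 3496.3778 kJ

eta = 58.5882%, W = 4946.5672 kJ, Qc = 3496.3778 kJ


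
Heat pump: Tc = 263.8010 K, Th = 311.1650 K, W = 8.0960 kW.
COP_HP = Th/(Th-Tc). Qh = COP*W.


COP = 311.1650 / 47.3640 = 6.5697
Qh = 6.5697 * 8.0960 = 53.1879 kW

COP = 6.5697, Qh = 53.1879 kW


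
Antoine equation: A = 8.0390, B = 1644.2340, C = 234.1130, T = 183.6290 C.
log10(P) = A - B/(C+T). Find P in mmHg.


C+T = 417.7420
B/(C+T) = 3.9360
log10(P) = 8.0390 - 3.9360 = 4.1030
P = 10^4.1030 = 12676.4147 mmHg

12676.4147 mmHg


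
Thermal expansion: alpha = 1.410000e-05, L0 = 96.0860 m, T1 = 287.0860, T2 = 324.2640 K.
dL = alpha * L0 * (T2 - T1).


dT = 37.1780 K
dL = 1.410000e-05 * 96.0860 * 37.1780 = 0.050369 m
L_final = 96.136369 m

dL = 0.050369 m


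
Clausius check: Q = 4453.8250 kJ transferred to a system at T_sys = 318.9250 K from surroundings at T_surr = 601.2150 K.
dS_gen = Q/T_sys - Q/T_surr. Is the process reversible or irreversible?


dS_sys = 4453.8250/318.9250 = 13.9651 kJ/K
dS_surr = -4453.8250/601.2150 = -7.4080 kJ/K
dS_gen = 13.9651 - 7.4080 = 6.5571 kJ/K (irreversible)

dS_gen = 6.5571 kJ/K, irreversible


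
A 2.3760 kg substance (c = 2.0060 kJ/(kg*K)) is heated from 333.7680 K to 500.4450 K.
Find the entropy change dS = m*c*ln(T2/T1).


T2/T1 = 1.4994
ln(T2/T1) = 0.4051
dS = 2.3760 * 2.0060 * 0.4051 = 1.9306 kJ/K

1.9306 kJ/K


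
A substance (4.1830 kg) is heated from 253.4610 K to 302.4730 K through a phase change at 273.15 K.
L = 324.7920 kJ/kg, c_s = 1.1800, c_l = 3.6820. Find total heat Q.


Q1 (sensible, solid) = 4.1830 * 1.1800 * 19.6890 = 97.1837 kJ
Q2 (latent) = 4.1830 * 324.7920 = 1358.6049 kJ
Q3 (sensible, liquid) = 4.1830 * 3.6820 * 29.3230 = 451.6272 kJ
Q_total = 1907.4158 kJ

1907.4158 kJ


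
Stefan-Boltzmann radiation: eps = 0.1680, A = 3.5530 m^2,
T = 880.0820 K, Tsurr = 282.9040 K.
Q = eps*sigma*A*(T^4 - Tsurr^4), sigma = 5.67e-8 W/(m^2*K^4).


T^4 = 5.9992e+11
Tsurr^4 = 6.4055e+09
Q = 0.1680 * 5.67e-8 * 3.5530 * 5.9351e+11 = 20087.1374 W

20087.1374 W


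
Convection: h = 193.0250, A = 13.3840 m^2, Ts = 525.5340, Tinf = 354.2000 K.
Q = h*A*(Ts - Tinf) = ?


dT = 171.3340 K
Q = 193.0250 * 13.3840 * 171.3340 = 442632.2398 W

442632.2398 W


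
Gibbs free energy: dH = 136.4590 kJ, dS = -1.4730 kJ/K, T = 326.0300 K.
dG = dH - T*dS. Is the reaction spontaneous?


T*dS = 326.0300 * -1.4730 = -480.2422 kJ
dG = 136.4590 + 480.2422 = 616.7012 kJ (non-spontaneous)

dG = 616.7012 kJ, non-spontaneous


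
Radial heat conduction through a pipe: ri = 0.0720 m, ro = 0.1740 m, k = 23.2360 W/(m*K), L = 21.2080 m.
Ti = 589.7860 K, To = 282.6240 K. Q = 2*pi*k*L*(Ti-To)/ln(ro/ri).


dT = 307.1620 K
ln(ro/ri) = 0.8824
Q = 2*pi*23.2360*21.2080*307.1620 / 0.8824 = 1077825.0264 W

1077825.0264 W


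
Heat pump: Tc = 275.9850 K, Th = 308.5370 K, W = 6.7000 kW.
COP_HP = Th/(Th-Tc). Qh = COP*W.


COP = 308.5370 / 32.5520 = 9.4783
Qh = 9.4783 * 6.7000 = 63.5045 kW

COP = 9.4783, Qh = 63.5045 kW


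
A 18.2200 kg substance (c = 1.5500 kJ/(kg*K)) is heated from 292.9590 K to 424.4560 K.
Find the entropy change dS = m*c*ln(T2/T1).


T2/T1 = 1.4489
ln(T2/T1) = 0.3708
dS = 18.2200 * 1.5500 * 0.3708 = 10.4711 kJ/K

10.4711 kJ/K


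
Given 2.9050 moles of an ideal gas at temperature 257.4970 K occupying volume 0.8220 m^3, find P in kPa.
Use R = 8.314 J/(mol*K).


P = nRT/V = 2.9050 * 8.314 * 257.4970 / 0.8220
= 6219.1113 / 0.8220 = 7565.8289 Pa = 7.5658 kPa

7.5658 kPa


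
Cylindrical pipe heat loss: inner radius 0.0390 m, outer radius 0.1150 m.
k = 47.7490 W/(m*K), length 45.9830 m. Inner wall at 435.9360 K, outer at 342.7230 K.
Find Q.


dT = 93.2130 K
ln(ro/ri) = 1.0814
Q = 2*pi*47.7490*45.9830*93.2130 / 1.0814 = 1189168.5803 W

1189168.5803 W


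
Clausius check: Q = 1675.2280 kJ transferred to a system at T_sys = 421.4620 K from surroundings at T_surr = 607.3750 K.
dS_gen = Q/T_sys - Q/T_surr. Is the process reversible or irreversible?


dS_sys = 1675.2280/421.4620 = 3.9748 kJ/K
dS_surr = -1675.2280/607.3750 = -2.7581 kJ/K
dS_gen = 3.9748 - 2.7581 = 1.2167 kJ/K (irreversible)

dS_gen = 1.2167 kJ/K, irreversible


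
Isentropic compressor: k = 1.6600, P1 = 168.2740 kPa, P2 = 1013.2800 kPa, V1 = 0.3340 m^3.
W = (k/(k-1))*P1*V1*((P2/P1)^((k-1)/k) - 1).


(k-1)/k = 0.3976
(P2/P1)^exp = 2.0418
W = 2.5152 * 168.2740 * 0.3340 * (2.0418 - 1) = 147.2645 kJ

147.2645 kJ


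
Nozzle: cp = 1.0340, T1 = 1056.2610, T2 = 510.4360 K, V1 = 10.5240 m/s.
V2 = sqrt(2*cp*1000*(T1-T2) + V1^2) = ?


dT = 545.8250 K
2*cp*1000*dT = 1128766.1000
V1^2 = 110.7546
V2 = sqrt(1128876.8546) = 1062.4862 m/s

1062.4862 m/s


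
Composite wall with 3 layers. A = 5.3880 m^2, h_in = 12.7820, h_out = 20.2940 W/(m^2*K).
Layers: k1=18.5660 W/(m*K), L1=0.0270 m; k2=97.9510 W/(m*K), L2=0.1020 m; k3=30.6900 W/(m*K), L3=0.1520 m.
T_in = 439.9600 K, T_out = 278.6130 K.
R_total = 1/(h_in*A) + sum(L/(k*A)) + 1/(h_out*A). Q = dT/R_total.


R_conv_in = 1/(12.7820*5.3880) = 0.0145
R_1 = 0.0270/(18.5660*5.3880) = 0.0003
R_2 = 0.1020/(97.9510*5.3880) = 0.0002
R_3 = 0.1520/(30.6900*5.3880) = 0.0009
R_conv_out = 1/(20.2940*5.3880) = 0.0091
R_total = 0.0250 K/W
Q = 161.3470 / 0.0250 = 6441.4930 W

R_total = 0.0250 K/W, Q = 6441.4930 W


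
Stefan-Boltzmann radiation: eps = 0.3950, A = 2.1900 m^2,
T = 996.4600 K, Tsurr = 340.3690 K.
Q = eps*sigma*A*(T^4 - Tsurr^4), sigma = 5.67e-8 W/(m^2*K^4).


T^4 = 9.8592e+11
Tsurr^4 = 1.3421e+10
Q = 0.3950 * 5.67e-8 * 2.1900 * 9.7249e+11 = 47699.1892 W

47699.1892 W


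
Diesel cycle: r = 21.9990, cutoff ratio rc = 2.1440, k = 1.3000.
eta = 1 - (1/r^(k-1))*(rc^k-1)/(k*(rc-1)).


r^(k-1) = 2.5277
rc^k = 2.6952
eta = 0.5490 = 54.9046%

54.9046%


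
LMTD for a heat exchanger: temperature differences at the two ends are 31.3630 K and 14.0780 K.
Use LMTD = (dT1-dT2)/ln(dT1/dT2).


dT1/dT2 = 2.2278
ln(dT1/dT2) = 0.8010
LMTD = 17.2850 / 0.8010 = 21.5789 K

21.5789 K


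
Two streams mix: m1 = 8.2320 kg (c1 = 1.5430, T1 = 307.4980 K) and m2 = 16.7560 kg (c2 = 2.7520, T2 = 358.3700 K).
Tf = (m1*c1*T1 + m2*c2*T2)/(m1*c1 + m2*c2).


num = 20431.1731
den = 58.8145
Tf = 347.3833 K

347.3833 K


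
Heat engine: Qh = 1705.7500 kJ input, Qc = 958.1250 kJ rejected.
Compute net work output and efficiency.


W = 1705.7500 - 958.1250 = 747.6250 kJ
eta = 747.6250 / 1705.7500 = 0.4383 = 43.8297%

W = 747.6250 kJ, eta = 43.8297%


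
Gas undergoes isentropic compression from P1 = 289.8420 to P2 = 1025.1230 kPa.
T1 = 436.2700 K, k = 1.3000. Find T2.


(k-1)/k = 0.2308
(P2/P1)^exp = 1.3385
T2 = 436.2700 * 1.3385 = 583.9272 K

583.9272 K


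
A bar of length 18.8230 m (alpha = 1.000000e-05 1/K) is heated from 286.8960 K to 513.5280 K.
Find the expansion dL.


dT = 226.6320 K
dL = 1.000000e-05 * 18.8230 * 226.6320 = 0.042659 m
L_final = 18.865659 m

dL = 0.042659 m


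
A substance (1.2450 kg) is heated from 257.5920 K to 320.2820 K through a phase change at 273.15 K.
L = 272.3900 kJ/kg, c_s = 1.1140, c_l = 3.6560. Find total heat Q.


Q1 (sensible, solid) = 1.2450 * 1.1140 * 15.5580 = 21.5779 kJ
Q2 (latent) = 1.2450 * 272.3900 = 339.1256 kJ
Q3 (sensible, liquid) = 1.2450 * 3.6560 * 47.1320 = 214.5317 kJ
Q_total = 575.2351 kJ

575.2351 kJ


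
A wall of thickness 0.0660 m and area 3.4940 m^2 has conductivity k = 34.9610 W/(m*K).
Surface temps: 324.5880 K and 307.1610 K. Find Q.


dT = 17.4270 K
Q = 34.9610 * 3.4940 * 17.4270 / 0.0660 = 32254.1382 W

32254.1382 W


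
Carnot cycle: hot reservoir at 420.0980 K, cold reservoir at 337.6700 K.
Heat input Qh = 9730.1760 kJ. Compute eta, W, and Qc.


eta = 1 - 337.6700/420.0980 = 0.1962
W = 0.1962 * 9730.1760 = 1909.1711 kJ
Qc = 9730.1760 - 1909.1711 = 7821.0049 kJ

eta = 19.6211%, W = 1909.1711 kJ, Qc = 7821.0049 kJ


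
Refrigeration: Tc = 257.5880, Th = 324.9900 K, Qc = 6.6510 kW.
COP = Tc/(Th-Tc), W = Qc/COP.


COP = 257.5880 / 67.4020 = 3.8217
W = 6.6510 / 3.8217 = 1.7403 kW

COP = 3.8217, W = 1.7403 kW


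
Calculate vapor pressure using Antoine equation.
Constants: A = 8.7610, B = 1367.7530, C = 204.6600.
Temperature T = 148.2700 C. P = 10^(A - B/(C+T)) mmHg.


C+T = 352.9300
B/(C+T) = 3.8754
log10(P) = 8.7610 - 3.8754 = 4.8856
P = 10^4.8856 = 76838.1874 mmHg

76838.1874 mmHg


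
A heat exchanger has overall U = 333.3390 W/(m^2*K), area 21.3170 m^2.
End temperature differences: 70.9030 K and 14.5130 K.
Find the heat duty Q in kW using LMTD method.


LMTD = 35.5488 K
Q = 333.3390 * 21.3170 * 35.5488 = 252602.5669 W = 252.6026 kW

252.6026 kW


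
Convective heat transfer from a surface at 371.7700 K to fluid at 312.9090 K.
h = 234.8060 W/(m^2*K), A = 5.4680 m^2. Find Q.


dT = 58.8610 K
Q = 234.8060 * 5.4680 * 58.8610 = 75572.7685 W

75572.7685 W


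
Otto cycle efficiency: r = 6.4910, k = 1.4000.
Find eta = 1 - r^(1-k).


r^(k-1) = 2.1131
eta = 1 - 1/2.1131 = 0.5268 = 52.6767%

52.6767%


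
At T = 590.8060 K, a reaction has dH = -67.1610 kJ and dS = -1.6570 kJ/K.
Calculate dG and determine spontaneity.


T*dS = 590.8060 * -1.6570 = -978.9655 kJ
dG = -67.1610 + 978.9655 = 911.8045 kJ (non-spontaneous)

dG = 911.8045 kJ, non-spontaneous


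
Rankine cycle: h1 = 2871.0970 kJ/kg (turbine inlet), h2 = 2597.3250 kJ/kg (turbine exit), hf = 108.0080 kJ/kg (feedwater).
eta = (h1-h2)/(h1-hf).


W = 273.7720 kJ/kg
Q_in = 2763.0890 kJ/kg
eta = 0.0991 = 9.9082%

eta = 9.9082%


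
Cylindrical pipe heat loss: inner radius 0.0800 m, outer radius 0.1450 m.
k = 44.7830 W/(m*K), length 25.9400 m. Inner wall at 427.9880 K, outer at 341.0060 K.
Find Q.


dT = 86.9820 K
ln(ro/ri) = 0.5947
Q = 2*pi*44.7830*25.9400*86.9820 / 0.5947 = 1067552.6029 W

1067552.6029 W


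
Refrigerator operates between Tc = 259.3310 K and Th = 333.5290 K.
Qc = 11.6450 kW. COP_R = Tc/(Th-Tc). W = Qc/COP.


COP = 259.3310 / 74.1980 = 3.4951
W = 11.6450 / 3.4951 = 3.3318 kW

COP = 3.4951, W = 3.3318 kW


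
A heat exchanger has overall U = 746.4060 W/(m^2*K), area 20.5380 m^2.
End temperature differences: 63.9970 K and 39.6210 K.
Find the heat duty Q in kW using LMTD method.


LMTD = 50.8387 K
Q = 746.4060 * 20.5380 * 50.8387 = 779341.8529 W = 779.3419 kW

779.3419 kW


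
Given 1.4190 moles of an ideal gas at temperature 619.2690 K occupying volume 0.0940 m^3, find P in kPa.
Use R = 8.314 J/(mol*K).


P = nRT/V = 1.4190 * 8.314 * 619.2690 / 0.0940
= 7305.8669 / 0.0940 = 77721.9883 Pa = 77.7220 kPa

77.7220 kPa


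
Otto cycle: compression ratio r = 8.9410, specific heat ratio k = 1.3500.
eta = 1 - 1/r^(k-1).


r^(k-1) = 2.1527
eta = 1 - 1/2.1527 = 0.5355 = 53.5469%

53.5469%


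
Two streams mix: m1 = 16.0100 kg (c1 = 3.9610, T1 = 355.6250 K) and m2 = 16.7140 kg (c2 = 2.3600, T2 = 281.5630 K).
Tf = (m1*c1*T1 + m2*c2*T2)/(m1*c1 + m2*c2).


num = 33658.4401
den = 102.8606
Tf = 327.2237 K

327.2237 K


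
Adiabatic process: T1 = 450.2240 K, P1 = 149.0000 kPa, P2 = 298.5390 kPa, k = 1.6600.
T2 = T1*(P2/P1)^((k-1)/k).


(k-1)/k = 0.3976
(P2/P1)^exp = 1.3183
T2 = 450.2240 * 1.3183 = 593.5090 K

593.5090 K


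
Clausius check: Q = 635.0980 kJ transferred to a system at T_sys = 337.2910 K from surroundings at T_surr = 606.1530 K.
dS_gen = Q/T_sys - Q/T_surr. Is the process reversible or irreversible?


dS_sys = 635.0980/337.2910 = 1.8829 kJ/K
dS_surr = -635.0980/606.1530 = -1.0478 kJ/K
dS_gen = 1.8829 - 1.0478 = 0.8352 kJ/K (irreversible)

dS_gen = 0.8352 kJ/K, irreversible


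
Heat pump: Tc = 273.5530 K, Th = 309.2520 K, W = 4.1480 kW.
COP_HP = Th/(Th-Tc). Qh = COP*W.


COP = 309.2520 / 35.6990 = 8.6628
Qh = 8.6628 * 4.1480 = 35.9331 kW

COP = 8.6628, Qh = 35.9331 kW


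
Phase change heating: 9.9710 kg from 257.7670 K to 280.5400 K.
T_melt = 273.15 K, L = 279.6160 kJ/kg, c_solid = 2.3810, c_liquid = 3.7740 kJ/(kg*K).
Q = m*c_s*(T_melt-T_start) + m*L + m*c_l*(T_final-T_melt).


Q1 (sensible, solid) = 9.9710 * 2.3810 * 15.3830 = 365.2070 kJ
Q2 (latent) = 9.9710 * 279.6160 = 2788.0511 kJ
Q3 (sensible, liquid) = 9.9710 * 3.7740 * 7.3900 = 278.0898 kJ
Q_total = 3431.3480 kJ

3431.3480 kJ


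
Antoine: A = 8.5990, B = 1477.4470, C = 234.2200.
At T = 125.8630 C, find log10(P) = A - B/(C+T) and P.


C+T = 360.0830
B/(C+T) = 4.1031
log10(P) = 8.5990 - 4.1031 = 4.4959
P = 10^4.4959 = 31327.5579 mmHg

31327.5579 mmHg


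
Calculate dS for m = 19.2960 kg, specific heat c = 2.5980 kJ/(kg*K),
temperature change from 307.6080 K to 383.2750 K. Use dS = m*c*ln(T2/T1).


T2/T1 = 1.2460
ln(T2/T1) = 0.2199
dS = 19.2960 * 2.5980 * 0.2199 = 11.0251 kJ/K

11.0251 kJ/K


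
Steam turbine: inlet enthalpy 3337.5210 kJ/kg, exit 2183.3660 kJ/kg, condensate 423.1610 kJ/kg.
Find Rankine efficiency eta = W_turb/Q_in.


W = 1154.1550 kJ/kg
Q_in = 2914.3600 kJ/kg
eta = 0.3960 = 39.6023%

eta = 39.6023%


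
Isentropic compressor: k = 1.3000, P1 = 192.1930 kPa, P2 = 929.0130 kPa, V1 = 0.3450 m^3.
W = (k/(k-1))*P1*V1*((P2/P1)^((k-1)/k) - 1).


(k-1)/k = 0.2308
(P2/P1)^exp = 1.4385
W = 4.3333 * 192.1930 * 0.3450 * (1.4385 - 1) = 125.9954 kJ

125.9954 kJ


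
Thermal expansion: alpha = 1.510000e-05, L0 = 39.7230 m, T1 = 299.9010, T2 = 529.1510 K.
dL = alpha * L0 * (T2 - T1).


dT = 229.2500 K
dL = 1.510000e-05 * 39.7230 * 229.2500 = 0.137508 m
L_final = 39.860508 m

dL = 0.137508 m


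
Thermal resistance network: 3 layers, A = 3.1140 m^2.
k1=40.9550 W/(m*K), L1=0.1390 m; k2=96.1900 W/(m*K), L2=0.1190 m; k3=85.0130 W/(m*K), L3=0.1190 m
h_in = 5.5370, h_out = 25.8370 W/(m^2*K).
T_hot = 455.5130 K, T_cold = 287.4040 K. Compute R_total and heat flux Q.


R_conv_in = 1/(5.5370*3.1140) = 0.0580
R_1 = 0.1390/(40.9550*3.1140) = 0.0011
R_2 = 0.1190/(96.1900*3.1140) = 0.0004
R_3 = 0.1190/(85.0130*3.1140) = 0.0004
R_conv_out = 1/(25.8370*3.1140) = 0.0124
R_total = 0.0724 K/W
Q = 168.1090 / 0.0724 = 2323.1357 W

R_total = 0.0724 K/W, Q = 2323.1357 W


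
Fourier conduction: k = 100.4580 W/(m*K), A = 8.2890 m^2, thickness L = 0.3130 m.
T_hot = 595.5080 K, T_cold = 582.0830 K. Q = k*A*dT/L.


dT = 13.4250 K
Q = 100.4580 * 8.2890 * 13.4250 / 0.3130 = 35715.4909 W

35715.4909 W


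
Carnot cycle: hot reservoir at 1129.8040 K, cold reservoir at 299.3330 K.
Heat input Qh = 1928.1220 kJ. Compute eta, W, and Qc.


eta = 1 - 299.3330/1129.8040 = 0.7351
W = 0.7351 * 1928.1220 = 1417.2807 kJ
Qc = 1928.1220 - 1417.2807 = 510.8413 kJ

eta = 73.5058%, W = 1417.2807 kJ, Qc = 510.8413 kJ


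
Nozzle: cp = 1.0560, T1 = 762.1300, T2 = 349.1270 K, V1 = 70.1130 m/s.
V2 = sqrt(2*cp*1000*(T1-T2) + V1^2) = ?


dT = 413.0030 K
2*cp*1000*dT = 872262.3360
V1^2 = 4915.8328
V2 = sqrt(877178.1688) = 936.5779 m/s

936.5779 m/s


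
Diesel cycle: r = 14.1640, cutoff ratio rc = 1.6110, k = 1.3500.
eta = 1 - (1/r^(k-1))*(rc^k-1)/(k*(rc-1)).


r^(k-1) = 2.5288
rc^k = 1.9036
eta = 0.5668 = 56.6795%

56.6795%


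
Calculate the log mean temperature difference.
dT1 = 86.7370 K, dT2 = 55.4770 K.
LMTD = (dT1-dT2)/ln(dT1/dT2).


dT1/dT2 = 1.5635
ln(dT1/dT2) = 0.4469
LMTD = 31.2600 / 0.4469 = 69.9467 K

69.9467 K


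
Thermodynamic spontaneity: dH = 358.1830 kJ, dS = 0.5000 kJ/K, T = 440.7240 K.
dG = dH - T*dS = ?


T*dS = 440.7240 * 0.5000 = 220.3620 kJ
dG = 358.1830 - 220.3620 = 137.8210 kJ (non-spontaneous)

dG = 137.8210 kJ, non-spontaneous


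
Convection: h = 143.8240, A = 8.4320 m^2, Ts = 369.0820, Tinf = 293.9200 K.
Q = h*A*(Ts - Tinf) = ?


dT = 75.1620 K
Q = 143.8240 * 8.4320 * 75.1620 = 91150.7589 W

91150.7589 W


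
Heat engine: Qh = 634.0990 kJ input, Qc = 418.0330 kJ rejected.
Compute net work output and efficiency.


W = 634.0990 - 418.0330 = 216.0660 kJ
eta = 216.0660 / 634.0990 = 0.3407 = 34.0745%

W = 216.0660 kJ, eta = 34.0745%


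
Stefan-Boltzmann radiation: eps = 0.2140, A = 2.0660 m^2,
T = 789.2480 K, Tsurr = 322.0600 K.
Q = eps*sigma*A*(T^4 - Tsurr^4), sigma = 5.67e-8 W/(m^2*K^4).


T^4 = 3.8802e+11
Tsurr^4 = 1.0758e+10
Q = 0.2140 * 5.67e-8 * 2.0660 * 3.7726e+11 = 9457.3533 W

9457.3533 W


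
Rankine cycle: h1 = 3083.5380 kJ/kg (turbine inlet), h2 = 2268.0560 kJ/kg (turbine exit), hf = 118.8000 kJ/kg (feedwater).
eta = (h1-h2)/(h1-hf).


W = 815.4820 kJ/kg
Q_in = 2964.7380 kJ/kg
eta = 0.2751 = 27.5060%

eta = 27.5060%


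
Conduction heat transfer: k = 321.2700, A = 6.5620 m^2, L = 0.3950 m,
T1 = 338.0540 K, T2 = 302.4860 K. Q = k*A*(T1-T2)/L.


dT = 35.5680 K
Q = 321.2700 * 6.5620 * 35.5680 / 0.3950 = 189831.7053 W

189831.7053 W


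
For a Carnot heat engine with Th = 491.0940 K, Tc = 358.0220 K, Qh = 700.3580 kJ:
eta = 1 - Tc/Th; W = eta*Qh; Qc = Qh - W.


eta = 1 - 358.0220/491.0940 = 0.2710
W = 0.2710 * 700.3580 = 189.7764 kJ
Qc = 700.3580 - 189.7764 = 510.5816 kJ

eta = 27.0971%, W = 189.7764 kJ, Qc = 510.5816 kJ


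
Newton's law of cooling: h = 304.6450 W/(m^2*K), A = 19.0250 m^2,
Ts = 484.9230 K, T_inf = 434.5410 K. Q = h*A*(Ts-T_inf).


dT = 50.3820 K
Q = 304.6450 * 19.0250 * 50.3820 = 292007.5790 W

292007.5790 W


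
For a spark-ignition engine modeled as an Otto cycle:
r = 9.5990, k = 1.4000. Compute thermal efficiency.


r^(k-1) = 2.4711
eta = 1 - 1/2.4711 = 0.5953 = 59.5322%

59.5322%


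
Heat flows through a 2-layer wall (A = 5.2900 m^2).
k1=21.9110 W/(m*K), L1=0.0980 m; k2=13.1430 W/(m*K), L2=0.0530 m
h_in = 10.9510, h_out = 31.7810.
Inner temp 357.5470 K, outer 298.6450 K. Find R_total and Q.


R_conv_in = 1/(10.9510*5.2900) = 0.0173
R_1 = 0.0980/(21.9110*5.2900) = 0.0008
R_2 = 0.0530/(13.1430*5.2900) = 0.0008
R_conv_out = 1/(31.7810*5.2900) = 0.0059
R_total = 0.0248 K/W
Q = 58.9020 / 0.0248 = 2373.3727 W

R_total = 0.0248 K/W, Q = 2373.3727 W


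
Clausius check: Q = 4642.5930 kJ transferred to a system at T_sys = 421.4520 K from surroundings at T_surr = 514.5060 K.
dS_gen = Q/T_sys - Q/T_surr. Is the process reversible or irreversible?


dS_sys = 4642.5930/421.4520 = 11.0157 kJ/K
dS_surr = -4642.5930/514.5060 = -9.0234 kJ/K
dS_gen = 11.0157 - 9.0234 = 1.9923 kJ/K (irreversible)

dS_gen = 1.9923 kJ/K, irreversible


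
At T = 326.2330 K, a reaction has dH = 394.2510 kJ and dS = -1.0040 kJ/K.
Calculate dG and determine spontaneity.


T*dS = 326.2330 * -1.0040 = -327.5379 kJ
dG = 394.2510 + 327.5379 = 721.7889 kJ (non-spontaneous)

dG = 721.7889 kJ, non-spontaneous


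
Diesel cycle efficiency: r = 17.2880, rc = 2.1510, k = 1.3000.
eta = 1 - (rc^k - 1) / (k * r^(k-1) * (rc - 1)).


r^(k-1) = 2.3514
rc^k = 2.7067
eta = 0.5149 = 51.4932%

51.4932%


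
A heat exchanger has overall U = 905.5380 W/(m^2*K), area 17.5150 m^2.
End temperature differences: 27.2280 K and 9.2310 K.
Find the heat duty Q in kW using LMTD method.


LMTD = 16.6380 K
Q = 905.5380 * 17.5150 * 16.6380 = 263887.4597 W = 263.8875 kW

263.8875 kW


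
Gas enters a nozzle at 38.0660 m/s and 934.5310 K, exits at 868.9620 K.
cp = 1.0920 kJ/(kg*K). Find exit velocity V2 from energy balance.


dT = 65.5690 K
2*cp*1000*dT = 143202.6960
V1^2 = 1449.0204
V2 = sqrt(144651.7164) = 380.3311 m/s

380.3311 m/s


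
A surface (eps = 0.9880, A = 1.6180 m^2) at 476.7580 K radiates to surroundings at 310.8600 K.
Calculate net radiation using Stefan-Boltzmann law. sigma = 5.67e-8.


T^4 = 5.1664e+10
Tsurr^4 = 9.3381e+09
Q = 0.9880 * 5.67e-8 * 1.6180 * 4.2326e+10 = 3836.4481 W

3836.4481 W


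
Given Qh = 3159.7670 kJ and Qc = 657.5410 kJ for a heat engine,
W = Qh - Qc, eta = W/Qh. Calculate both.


W = 3159.7670 - 657.5410 = 2502.2260 kJ
eta = 2502.2260 / 3159.7670 = 0.7919 = 79.1902%

W = 2502.2260 kJ, eta = 79.1902%


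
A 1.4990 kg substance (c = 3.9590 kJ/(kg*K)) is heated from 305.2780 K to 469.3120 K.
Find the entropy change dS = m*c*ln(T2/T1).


T2/T1 = 1.5373
ln(T2/T1) = 0.4300
dS = 1.4990 * 3.9590 * 0.4300 = 2.5521 kJ/K

2.5521 kJ/K


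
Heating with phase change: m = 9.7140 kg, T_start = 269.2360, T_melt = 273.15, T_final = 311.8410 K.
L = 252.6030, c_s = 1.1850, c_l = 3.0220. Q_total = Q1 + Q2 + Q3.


Q1 (sensible, solid) = 9.7140 * 1.1850 * 3.9140 = 45.0544 kJ
Q2 (latent) = 9.7140 * 252.6030 = 2453.7855 kJ
Q3 (sensible, liquid) = 9.7140 * 3.0220 * 38.6910 = 1135.8017 kJ
Q_total = 3634.6416 kJ

3634.6416 kJ


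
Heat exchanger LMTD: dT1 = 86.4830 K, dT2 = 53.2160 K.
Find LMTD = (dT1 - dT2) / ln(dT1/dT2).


dT1/dT2 = 1.6251
ln(dT1/dT2) = 0.4856
LMTD = 33.2670 / 0.4856 = 68.5086 K

68.5086 K


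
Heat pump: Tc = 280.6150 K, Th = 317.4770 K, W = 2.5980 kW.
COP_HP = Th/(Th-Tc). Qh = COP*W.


COP = 317.4770 / 36.8620 = 8.6126
Qh = 8.6126 * 2.5980 = 22.3755 kW

COP = 8.6126, Qh = 22.3755 kW


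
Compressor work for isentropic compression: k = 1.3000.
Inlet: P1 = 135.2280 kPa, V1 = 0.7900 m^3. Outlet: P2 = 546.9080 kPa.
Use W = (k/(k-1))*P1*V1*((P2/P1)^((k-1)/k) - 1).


(k-1)/k = 0.2308
(P2/P1)^exp = 1.3805
W = 4.3333 * 135.2280 * 0.7900 * (1.3805 - 1) = 176.1529 kJ

176.1529 kJ


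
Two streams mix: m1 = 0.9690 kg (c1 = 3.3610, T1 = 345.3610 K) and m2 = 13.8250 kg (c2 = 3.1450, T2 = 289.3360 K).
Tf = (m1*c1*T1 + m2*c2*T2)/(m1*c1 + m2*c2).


num = 13704.9956
den = 46.7364
Tf = 293.2401 K

293.2401 K


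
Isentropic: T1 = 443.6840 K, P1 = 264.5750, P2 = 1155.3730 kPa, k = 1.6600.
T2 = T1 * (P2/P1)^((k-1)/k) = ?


(k-1)/k = 0.3976
(P2/P1)^exp = 1.7969
T2 = 443.6840 * 1.7969 = 797.2610 K

797.2610 K


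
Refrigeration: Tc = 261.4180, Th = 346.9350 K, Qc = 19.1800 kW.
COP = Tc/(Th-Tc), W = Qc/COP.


COP = 261.4180 / 85.5170 = 3.0569
W = 19.1800 / 3.0569 = 6.2743 kW

COP = 3.0569, W = 6.2743 kW


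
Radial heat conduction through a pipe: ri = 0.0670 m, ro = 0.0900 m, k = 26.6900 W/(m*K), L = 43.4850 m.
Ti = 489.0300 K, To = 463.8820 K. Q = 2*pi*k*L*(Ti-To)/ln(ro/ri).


dT = 25.1480 K
ln(ro/ri) = 0.2951
Q = 2*pi*26.6900*43.4850*25.1480 / 0.2951 = 621408.3231 W

621408.3231 W


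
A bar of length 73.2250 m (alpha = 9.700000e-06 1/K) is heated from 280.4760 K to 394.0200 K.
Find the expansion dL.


dT = 113.5440 K
dL = 9.700000e-06 * 73.2250 * 113.5440 = 0.080648 m
L_final = 73.305648 m

dL = 0.080648 m


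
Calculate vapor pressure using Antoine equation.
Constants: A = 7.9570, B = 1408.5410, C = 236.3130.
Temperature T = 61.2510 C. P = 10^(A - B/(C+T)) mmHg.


C+T = 297.5640
B/(C+T) = 4.7336
log10(P) = 7.9570 - 4.7336 = 3.2234
P = 10^3.2234 = 1672.7334 mmHg

1672.7334 mmHg


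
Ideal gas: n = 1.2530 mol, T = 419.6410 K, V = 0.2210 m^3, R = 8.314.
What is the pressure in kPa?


P = nRT/V = 1.2530 * 8.314 * 419.6410 / 0.2210
= 4371.5858 / 0.2210 = 19780.9311 Pa = 19.7809 kPa

19.7809 kPa


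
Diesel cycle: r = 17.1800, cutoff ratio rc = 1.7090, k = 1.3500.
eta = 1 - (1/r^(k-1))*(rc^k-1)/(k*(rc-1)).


r^(k-1) = 2.7056
rc^k = 2.0616
eta = 0.5901 = 59.0062%

59.0062%


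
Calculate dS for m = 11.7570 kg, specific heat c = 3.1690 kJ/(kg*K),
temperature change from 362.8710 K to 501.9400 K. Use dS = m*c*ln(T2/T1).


T2/T1 = 1.3832
ln(T2/T1) = 0.3244
dS = 11.7570 * 3.1690 * 0.3244 = 12.0877 kJ/K

12.0877 kJ/K


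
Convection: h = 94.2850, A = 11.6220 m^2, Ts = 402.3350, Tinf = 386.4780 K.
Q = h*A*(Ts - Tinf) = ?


dT = 15.8570 K
Q = 94.2850 * 11.6220 * 15.8570 = 17375.7877 W

17375.7877 W


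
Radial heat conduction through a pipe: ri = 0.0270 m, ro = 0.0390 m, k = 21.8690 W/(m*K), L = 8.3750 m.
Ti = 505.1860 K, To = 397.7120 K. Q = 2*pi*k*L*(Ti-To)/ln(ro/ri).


dT = 107.4740 K
ln(ro/ri) = 0.3677
Q = 2*pi*21.8690*8.3750*107.4740 / 0.3677 = 336336.5961 W

336336.5961 W


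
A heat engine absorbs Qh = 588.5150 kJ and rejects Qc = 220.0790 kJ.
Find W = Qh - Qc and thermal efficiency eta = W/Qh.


W = 588.5150 - 220.0790 = 368.4360 kJ
eta = 368.4360 / 588.5150 = 0.6260 = 62.6044%

W = 368.4360 kJ, eta = 62.6044%


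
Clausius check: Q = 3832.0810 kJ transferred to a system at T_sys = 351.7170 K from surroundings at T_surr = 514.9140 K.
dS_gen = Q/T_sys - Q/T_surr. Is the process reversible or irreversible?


dS_sys = 3832.0810/351.7170 = 10.8954 kJ/K
dS_surr = -3832.0810/514.9140 = -7.4422 kJ/K
dS_gen = 10.8954 - 7.4422 = 3.4532 kJ/K (irreversible)

dS_gen = 3.4532 kJ/K, irreversible


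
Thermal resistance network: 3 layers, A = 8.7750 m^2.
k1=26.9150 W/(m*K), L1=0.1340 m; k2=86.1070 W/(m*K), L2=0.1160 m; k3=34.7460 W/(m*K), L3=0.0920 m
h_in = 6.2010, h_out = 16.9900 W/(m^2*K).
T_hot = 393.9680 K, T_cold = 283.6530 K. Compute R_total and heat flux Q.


R_conv_in = 1/(6.2010*8.7750) = 0.0184
R_1 = 0.1340/(26.9150*8.7750) = 0.0006
R_2 = 0.1160/(86.1070*8.7750) = 0.0002
R_3 = 0.0920/(34.7460*8.7750) = 0.0003
R_conv_out = 1/(16.9900*8.7750) = 0.0067
R_total = 0.0261 K/W
Q = 110.3150 / 0.0261 = 4225.3637 W

R_total = 0.0261 K/W, Q = 4225.3637 W


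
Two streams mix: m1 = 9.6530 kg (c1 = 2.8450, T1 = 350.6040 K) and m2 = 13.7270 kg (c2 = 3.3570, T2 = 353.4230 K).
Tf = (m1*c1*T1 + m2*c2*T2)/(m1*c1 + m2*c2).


num = 25914.8380
den = 73.5443
Tf = 352.3703 K

352.3703 K


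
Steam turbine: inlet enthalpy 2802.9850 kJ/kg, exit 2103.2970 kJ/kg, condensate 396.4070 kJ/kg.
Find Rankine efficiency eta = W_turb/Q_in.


W = 699.6880 kJ/kg
Q_in = 2406.5780 kJ/kg
eta = 0.2907 = 29.0740%

eta = 29.0740%


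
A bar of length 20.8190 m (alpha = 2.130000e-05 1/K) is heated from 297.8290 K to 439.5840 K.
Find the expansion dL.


dT = 141.7550 K
dL = 2.130000e-05 * 20.8190 * 141.7550 = 0.062861 m
L_final = 20.881861 m

dL = 0.062861 m


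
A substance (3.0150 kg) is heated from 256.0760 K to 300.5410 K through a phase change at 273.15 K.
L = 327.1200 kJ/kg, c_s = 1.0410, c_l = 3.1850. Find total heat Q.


Q1 (sensible, solid) = 3.0150 * 1.0410 * 17.0740 = 53.5887 kJ
Q2 (latent) = 3.0150 * 327.1200 = 986.2668 kJ
Q3 (sensible, liquid) = 3.0150 * 3.1850 * 27.3910 = 263.0296 kJ
Q_total = 1302.8851 kJ

1302.8851 kJ


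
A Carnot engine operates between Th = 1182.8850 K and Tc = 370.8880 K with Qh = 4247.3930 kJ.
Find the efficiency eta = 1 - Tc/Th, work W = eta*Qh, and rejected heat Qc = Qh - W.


eta = 1 - 370.8880/1182.8850 = 0.6865
W = 0.6865 * 4247.3930 = 2915.6430 kJ
Qc = 4247.3930 - 2915.6430 = 1331.7500 kJ

eta = 68.6455%, W = 2915.6430 kJ, Qc = 1331.7500 kJ


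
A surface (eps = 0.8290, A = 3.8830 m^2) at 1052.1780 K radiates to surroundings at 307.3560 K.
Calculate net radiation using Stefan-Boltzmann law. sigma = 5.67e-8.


T^4 = 1.2256e+12
Tsurr^4 = 8.9241e+09
Q = 0.8290 * 5.67e-8 * 3.8830 * 1.2167e+12 = 222069.0543 W

222069.0543 W


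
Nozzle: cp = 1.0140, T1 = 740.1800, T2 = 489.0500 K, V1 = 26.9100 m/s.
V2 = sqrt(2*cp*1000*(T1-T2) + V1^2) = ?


dT = 251.1300 K
2*cp*1000*dT = 509291.6400
V1^2 = 724.1481
V2 = sqrt(510015.7881) = 714.1539 m/s

714.1539 m/s


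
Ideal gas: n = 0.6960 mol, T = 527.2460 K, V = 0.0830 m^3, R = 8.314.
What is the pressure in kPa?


P = nRT/V = 0.6960 * 8.314 * 527.2460 / 0.0830
= 3050.9322 / 0.0830 = 36758.2190 Pa = 36.7582 kPa

36.7582 kPa


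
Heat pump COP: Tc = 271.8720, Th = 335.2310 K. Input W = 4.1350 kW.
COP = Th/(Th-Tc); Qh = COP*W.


COP = 335.2310 / 63.3590 = 5.2910
Qh = 5.2910 * 4.1350 = 21.8782 kW

COP = 5.2910, Qh = 21.8782 kW


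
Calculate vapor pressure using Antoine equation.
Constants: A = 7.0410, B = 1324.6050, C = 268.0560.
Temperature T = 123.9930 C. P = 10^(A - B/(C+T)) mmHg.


C+T = 392.0490
B/(C+T) = 3.3787
log10(P) = 7.0410 - 3.3787 = 3.6623
P = 10^3.6623 = 4595.4490 mmHg

4595.4490 mmHg


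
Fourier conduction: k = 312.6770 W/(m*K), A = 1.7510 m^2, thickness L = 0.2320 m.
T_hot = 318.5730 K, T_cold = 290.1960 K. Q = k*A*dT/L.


dT = 28.3770 K
Q = 312.6770 * 1.7510 * 28.3770 / 0.2320 = 66966.9590 W

66966.9590 W


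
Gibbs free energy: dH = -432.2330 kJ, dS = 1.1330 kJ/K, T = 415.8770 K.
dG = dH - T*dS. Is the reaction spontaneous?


T*dS = 415.8770 * 1.1330 = 471.1886 kJ
dG = -432.2330 - 471.1886 = -903.4216 kJ (spontaneous)

dG = -903.4216 kJ, spontaneous


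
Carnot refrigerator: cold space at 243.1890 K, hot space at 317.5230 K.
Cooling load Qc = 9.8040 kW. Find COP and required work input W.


COP = 243.1890 / 74.3340 = 3.2716
W = 9.8040 / 3.2716 = 2.9967 kW

COP = 3.2716, W = 2.9967 kW


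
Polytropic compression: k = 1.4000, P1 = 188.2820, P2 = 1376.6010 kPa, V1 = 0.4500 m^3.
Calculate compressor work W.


(k-1)/k = 0.2857
(P2/P1)^exp = 1.7655
W = 3.5000 * 188.2820 * 0.4500 * (1.7655 - 1) = 226.9915 kJ

226.9915 kJ


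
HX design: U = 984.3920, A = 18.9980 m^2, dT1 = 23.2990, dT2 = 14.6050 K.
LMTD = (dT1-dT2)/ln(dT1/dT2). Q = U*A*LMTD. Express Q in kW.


LMTD = 18.6148 K
Q = 984.3920 * 18.9980 * 18.6148 = 348125.2047 W = 348.1252 kW

348.1252 kW


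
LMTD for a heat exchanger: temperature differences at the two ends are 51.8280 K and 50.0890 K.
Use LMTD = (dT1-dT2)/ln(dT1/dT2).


dT1/dT2 = 1.0347
ln(dT1/dT2) = 0.0341
LMTD = 1.7390 / 0.0341 = 50.9536 K

50.9536 K


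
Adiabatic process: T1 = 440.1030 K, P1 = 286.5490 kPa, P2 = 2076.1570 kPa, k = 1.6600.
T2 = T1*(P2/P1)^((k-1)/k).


(k-1)/k = 0.3976
(P2/P1)^exp = 2.1976
T2 = 440.1030 * 2.1976 = 967.1780 K

967.1780 K


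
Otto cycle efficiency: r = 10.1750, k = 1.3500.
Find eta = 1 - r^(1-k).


r^(k-1) = 2.2524
eta = 1 - 1/2.2524 = 0.5560 = 55.6020%

55.6020%


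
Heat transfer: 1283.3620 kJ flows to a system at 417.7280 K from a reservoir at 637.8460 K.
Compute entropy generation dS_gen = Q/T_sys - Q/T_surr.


dS_sys = 1283.3620/417.7280 = 3.0722 kJ/K
dS_surr = -1283.3620/637.8460 = -2.0120 kJ/K
dS_gen = 3.0722 - 2.0120 = 1.0602 kJ/K (irreversible)

dS_gen = 1.0602 kJ/K, irreversible


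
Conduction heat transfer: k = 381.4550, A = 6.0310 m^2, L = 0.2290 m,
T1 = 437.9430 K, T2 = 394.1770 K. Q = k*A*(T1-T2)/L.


dT = 43.7660 K
Q = 381.4550 * 6.0310 * 43.7660 / 0.2290 = 439677.2695 W

439677.2695 W


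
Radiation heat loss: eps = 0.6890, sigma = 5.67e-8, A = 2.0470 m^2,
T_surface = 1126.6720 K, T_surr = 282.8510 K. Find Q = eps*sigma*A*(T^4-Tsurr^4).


T^4 = 1.6114e+12
Tsurr^4 = 6.4008e+09
Q = 0.6890 * 5.67e-8 * 2.0470 * 1.6049e+12 = 128345.7672 W

128345.7672 W


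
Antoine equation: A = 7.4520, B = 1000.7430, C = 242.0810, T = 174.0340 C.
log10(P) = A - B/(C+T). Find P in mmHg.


C+T = 416.1150
B/(C+T) = 2.4050
log10(P) = 7.4520 - 2.4050 = 5.0470
P = 10^5.0470 = 111437.8240 mmHg

111437.8240 mmHg


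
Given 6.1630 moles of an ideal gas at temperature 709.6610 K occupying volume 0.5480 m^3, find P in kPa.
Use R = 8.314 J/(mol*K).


P = nRT/V = 6.1630 * 8.314 * 709.6610 / 0.5480
= 36362.4491 / 0.5480 = 66354.8342 Pa = 66.3548 kPa

66.3548 kPa


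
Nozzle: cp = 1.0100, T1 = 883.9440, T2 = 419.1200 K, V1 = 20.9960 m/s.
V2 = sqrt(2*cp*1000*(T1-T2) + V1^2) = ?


dT = 464.8240 K
2*cp*1000*dT = 938944.4800
V1^2 = 440.8320
V2 = sqrt(939385.3120) = 969.2189 m/s

969.2189 m/s


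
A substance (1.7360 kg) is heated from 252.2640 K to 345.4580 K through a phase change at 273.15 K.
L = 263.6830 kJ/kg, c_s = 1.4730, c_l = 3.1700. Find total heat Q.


Q1 (sensible, solid) = 1.7360 * 1.4730 * 20.8860 = 53.4082 kJ
Q2 (latent) = 1.7360 * 263.6830 = 457.7537 kJ
Q3 (sensible, liquid) = 1.7360 * 3.1700 * 72.3080 = 397.9196 kJ
Q_total = 909.0815 kJ

909.0815 kJ


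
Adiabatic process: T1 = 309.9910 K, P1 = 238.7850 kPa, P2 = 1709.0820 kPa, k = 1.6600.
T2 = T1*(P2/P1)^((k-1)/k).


(k-1)/k = 0.3976
(P2/P1)^exp = 2.1870
T2 = 309.9910 * 2.1870 = 677.9408 K

677.9408 K


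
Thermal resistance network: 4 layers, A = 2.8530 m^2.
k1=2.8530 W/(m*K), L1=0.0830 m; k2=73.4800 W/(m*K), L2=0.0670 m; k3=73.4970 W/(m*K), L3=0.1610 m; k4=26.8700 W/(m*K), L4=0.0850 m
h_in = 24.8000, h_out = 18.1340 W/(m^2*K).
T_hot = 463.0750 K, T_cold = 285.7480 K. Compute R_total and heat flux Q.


R_conv_in = 1/(24.8000*2.8530) = 0.0141
R_1 = 0.0830/(2.8530*2.8530) = 0.0102
R_2 = 0.0670/(73.4800*2.8530) = 0.0003
R_3 = 0.1610/(73.4970*2.8530) = 0.0008
R_4 = 0.0850/(26.8700*2.8530) = 0.0011
R_conv_out = 1/(18.1340*2.8530) = 0.0193
R_total = 0.0459 K/W
Q = 177.3270 / 0.0459 = 3867.0880 W

R_total = 0.0459 K/W, Q = 3867.0880 W


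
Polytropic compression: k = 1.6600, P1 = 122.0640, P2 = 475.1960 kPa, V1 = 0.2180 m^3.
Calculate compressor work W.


(k-1)/k = 0.3976
(P2/P1)^exp = 1.7167
W = 2.5152 * 122.0640 * 0.2180 * (1.7167 - 1) = 47.9666 kJ

47.9666 kJ


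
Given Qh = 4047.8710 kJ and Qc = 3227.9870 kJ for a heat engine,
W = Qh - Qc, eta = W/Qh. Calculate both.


W = 4047.8710 - 3227.9870 = 819.8840 kJ
eta = 819.8840 / 4047.8710 = 0.2025 = 20.2547%

W = 819.8840 kJ, eta = 20.2547%


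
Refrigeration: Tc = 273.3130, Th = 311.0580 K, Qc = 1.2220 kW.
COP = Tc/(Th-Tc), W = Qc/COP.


COP = 273.3130 / 37.7450 = 7.2410
W = 1.2220 / 7.2410 = 0.1688 kW

COP = 7.2410, W = 0.1688 kW


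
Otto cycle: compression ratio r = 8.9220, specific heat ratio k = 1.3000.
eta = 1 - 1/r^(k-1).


r^(k-1) = 1.9281
eta = 1 - 1/1.9281 = 0.4814 = 48.1366%

48.1366%


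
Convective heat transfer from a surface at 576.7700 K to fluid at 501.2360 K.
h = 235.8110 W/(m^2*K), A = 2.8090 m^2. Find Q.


dT = 75.5340 K
Q = 235.8110 * 2.8090 * 75.5340 = 50033.2003 W

50033.2003 W


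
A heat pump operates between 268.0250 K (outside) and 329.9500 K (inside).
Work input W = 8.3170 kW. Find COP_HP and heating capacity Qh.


COP = 329.9500 / 61.9250 = 5.3282
Qh = 5.3282 * 8.3170 = 44.3148 kW

COP = 5.3282, Qh = 44.3148 kW


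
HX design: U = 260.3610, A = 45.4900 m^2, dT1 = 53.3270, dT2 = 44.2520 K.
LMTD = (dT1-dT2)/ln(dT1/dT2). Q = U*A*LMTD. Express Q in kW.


LMTD = 48.6485 K
Q = 260.3610 * 45.4900 * 48.6485 = 576184.2783 W = 576.1843 kW

576.1843 kW


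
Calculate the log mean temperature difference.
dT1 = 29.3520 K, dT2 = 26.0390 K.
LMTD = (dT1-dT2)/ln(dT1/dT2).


dT1/dT2 = 1.1272
ln(dT1/dT2) = 0.1198
LMTD = 3.3130 / 0.1198 = 27.6624 K

27.6624 K


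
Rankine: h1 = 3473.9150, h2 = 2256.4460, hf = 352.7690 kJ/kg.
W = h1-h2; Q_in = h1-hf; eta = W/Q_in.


W = 1217.4690 kJ/kg
Q_in = 3121.1460 kJ/kg
eta = 0.3901 = 39.0071%

eta = 39.0071%


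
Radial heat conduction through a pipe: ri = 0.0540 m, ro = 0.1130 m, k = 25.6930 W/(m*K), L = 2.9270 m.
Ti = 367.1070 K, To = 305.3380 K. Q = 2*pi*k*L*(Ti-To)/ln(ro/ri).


dT = 61.7690 K
ln(ro/ri) = 0.7384
Q = 2*pi*25.6930*2.9270*61.7690 / 0.7384 = 39527.0198 W

39527.0198 W


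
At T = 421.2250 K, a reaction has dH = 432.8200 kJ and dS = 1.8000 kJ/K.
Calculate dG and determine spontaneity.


T*dS = 421.2250 * 1.8000 = 758.2050 kJ
dG = 432.8200 - 758.2050 = -325.3850 kJ (spontaneous)

dG = -325.3850 kJ, spontaneous


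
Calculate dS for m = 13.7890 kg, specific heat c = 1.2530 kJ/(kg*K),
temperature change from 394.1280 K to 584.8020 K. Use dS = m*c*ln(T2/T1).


T2/T1 = 1.4838
ln(T2/T1) = 0.3946
dS = 13.7890 * 1.2530 * 0.3946 = 6.8177 kJ/K

6.8177 kJ/K


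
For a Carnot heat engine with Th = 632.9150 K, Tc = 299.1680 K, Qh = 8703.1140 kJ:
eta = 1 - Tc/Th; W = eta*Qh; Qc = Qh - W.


eta = 1 - 299.1680/632.9150 = 0.5273
W = 0.5273 * 8703.1140 = 4589.3022 kJ
Qc = 8703.1140 - 4589.3022 = 4113.8118 kJ

eta = 52.7317%, W = 4589.3022 kJ, Qc = 4113.8118 kJ


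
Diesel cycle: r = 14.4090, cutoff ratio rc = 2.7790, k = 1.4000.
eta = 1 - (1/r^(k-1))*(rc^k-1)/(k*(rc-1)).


r^(k-1) = 2.9071
rc^k = 4.1826
eta = 0.5604 = 56.0437%

56.0437%


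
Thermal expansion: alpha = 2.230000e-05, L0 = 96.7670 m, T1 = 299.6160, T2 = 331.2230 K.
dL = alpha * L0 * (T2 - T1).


dT = 31.6070 K
dL = 2.230000e-05 * 96.7670 * 31.6070 = 0.068205 m
L_final = 96.835205 m

dL = 0.068205 m


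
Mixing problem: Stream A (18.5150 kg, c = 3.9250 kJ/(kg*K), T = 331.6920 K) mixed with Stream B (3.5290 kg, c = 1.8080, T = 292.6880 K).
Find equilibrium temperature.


num = 25971.9896
den = 79.0518
Tf = 328.5439 K

328.5439 K


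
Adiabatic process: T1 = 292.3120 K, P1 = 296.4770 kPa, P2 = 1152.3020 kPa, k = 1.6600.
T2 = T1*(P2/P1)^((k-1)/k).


(k-1)/k = 0.3976
(P2/P1)^exp = 1.7156
T2 = 292.3120 * 1.7156 = 501.4829 K

501.4829 K


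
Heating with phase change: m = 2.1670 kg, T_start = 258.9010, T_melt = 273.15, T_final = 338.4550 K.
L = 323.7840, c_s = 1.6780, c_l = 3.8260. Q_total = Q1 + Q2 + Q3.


Q1 (sensible, solid) = 2.1670 * 1.6780 * 14.2490 = 51.8126 kJ
Q2 (latent) = 2.1670 * 323.7840 = 701.6399 kJ
Q3 (sensible, liquid) = 2.1670 * 3.8260 * 65.3050 = 541.4400 kJ
Q_total = 1294.8925 kJ

1294.8925 kJ


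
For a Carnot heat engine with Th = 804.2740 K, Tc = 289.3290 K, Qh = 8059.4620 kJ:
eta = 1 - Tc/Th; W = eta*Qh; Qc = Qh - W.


eta = 1 - 289.3290/804.2740 = 0.6403
W = 0.6403 * 8059.4620 = 5160.1564 kJ
Qc = 8059.4620 - 5160.1564 = 2899.3056 kJ

eta = 64.0261%, W = 5160.1564 kJ, Qc = 2899.3056 kJ


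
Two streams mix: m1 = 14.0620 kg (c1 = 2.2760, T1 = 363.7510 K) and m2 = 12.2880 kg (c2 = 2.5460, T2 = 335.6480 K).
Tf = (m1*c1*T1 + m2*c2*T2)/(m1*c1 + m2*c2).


num = 22142.7224
den = 63.2904
Tf = 349.8593 K

349.8593 K
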